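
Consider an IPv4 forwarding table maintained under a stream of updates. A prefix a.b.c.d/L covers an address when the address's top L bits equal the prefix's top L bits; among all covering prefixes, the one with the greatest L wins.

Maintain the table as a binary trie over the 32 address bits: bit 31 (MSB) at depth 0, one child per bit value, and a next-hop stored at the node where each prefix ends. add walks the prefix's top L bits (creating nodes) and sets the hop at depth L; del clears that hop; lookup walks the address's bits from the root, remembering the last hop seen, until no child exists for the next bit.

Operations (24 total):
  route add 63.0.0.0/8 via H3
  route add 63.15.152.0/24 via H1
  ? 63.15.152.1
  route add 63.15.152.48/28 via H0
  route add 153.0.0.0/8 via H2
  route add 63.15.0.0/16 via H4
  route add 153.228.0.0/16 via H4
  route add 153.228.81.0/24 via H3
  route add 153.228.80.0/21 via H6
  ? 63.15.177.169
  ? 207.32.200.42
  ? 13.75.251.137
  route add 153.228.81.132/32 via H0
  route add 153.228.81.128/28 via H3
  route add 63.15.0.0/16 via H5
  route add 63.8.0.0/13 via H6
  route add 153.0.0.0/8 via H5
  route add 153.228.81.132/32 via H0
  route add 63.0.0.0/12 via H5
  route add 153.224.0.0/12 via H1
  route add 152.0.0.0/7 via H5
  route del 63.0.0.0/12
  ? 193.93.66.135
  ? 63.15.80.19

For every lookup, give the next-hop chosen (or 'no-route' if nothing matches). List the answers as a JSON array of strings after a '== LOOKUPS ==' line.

Apply in order:
  + 63.0.0.0/8 (H3) depth=8
  + 63.15.152.0/24 (H1) depth=24
  lookup 63.15.152.1: bits 001111110000111110011000 walk d0:-→d1:-→d2:-→d3:-→d4:-→d5:-→d6:-→d7:-→d8:H3→d9:-→d10:-→d11:-→d12:-→d13:-→d14:-→d15:-→d16:-→d17:-→d18:-→d19:-→d20:-→d21:-→d22:-→d23:-→d24:H1 -> H1
  + 63.15.152.48/28 (H0) depth=28
  + 153.0.0.0/8 (H2) depth=8
  + 63.15.0.0/16 (H4) depth=16
  + 153.228.0.0/16 (H4) depth=16
  + 153.228.81.0/24 (H3) depth=24
  + 153.228.80.0/21 (H6) depth=21
  lookup 63.15.177.169: bits 001111110000111110 walk d0:-→d1:-→d2:-→d3:-→d4:-→d5:-→d6:-→d7:-→d8:H3→d9:-→d10:-→d11:-→d12:-→d13:-→d14:-→d15:-→d16:H4→d17:-→d18:- -> H4
  lookup 207.32.200.42: bits 1 walk d0:-→d1:- -> no-route
  lookup 13.75.251.137: bits 00 walk d0:-→d1:-→d2:- -> no-route
  + 153.228.81.132/32 (H0) depth=32
  + 153.228.81.128/28 (H3) depth=28
  + 63.15.0.0/16 (H5) depth=16
  + 63.8.0.0/13 (H6) depth=13
  + 153.0.0.0/8 (H5) depth=8
  + 153.228.81.132/32 (H0) depth=32
  + 63.0.0.0/12 (H5) depth=12
  + 153.224.0.0/12 (H1) depth=12
  + 152.0.0.0/7 (H5) depth=7
  del 63.0.0.0/12 (clear depth 12)
  lookup 193.93.66.135: bits 1 walk d0:-→d1:- -> no-route
  lookup 63.15.80.19: bits 0011111100001111 walk d0:-→d1:-→d2:-→d3:-→d4:-→d5:-→d6:-→d7:-→d8:H3→d9:-→d10:-→d11:-→d12:-→d13:H6→d14:-→d15:-→d16:H5 -> H5

== LOOKUPS ==
["H1","H4","no-route","no-route","no-route","H5"]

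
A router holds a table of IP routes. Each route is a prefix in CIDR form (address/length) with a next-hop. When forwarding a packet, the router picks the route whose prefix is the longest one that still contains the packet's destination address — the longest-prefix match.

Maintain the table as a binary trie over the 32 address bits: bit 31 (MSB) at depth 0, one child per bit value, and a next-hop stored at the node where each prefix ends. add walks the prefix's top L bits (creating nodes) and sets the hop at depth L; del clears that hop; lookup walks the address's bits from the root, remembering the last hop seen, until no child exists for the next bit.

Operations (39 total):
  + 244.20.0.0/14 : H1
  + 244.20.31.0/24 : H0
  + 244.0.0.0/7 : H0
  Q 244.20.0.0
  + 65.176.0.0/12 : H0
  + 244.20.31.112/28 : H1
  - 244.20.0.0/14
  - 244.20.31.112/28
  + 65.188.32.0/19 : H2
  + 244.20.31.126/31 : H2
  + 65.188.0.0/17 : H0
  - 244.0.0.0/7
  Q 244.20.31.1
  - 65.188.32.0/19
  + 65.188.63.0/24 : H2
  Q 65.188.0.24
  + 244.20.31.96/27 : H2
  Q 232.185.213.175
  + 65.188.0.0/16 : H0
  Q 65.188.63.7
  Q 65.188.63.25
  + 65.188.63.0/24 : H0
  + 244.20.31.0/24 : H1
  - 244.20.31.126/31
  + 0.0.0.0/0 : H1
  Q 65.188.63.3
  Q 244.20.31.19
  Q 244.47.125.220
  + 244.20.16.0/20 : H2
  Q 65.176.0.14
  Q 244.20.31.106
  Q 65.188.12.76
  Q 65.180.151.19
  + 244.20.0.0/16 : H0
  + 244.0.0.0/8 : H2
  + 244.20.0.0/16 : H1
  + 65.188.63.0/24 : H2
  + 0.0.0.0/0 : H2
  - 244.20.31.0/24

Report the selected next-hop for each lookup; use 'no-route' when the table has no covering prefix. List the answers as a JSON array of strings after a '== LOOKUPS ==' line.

Apply in order:
  add 244.20.0.0/14 -> H1 at depth 14
  add 244.20.31.0/24 -> H0 at depth 24
  add 244.0.0.0/7 -> H0 at depth 7
  lookup 244.20.0.0: bits 1111010000010100000 walk d0:-→d1:-→d2:-→d3:-→d4:-→d5:-→d6:-→d7:H0→d8:-→d9:-→d10:-→d11:-→d12:-→d13:-→d14:H1→d15:-→d16:-→d17:-→d18:-→d19:- -> H1
  add 65.176.0.0/12 -> H0 at depth 12
  add 244.20.31.112/28 -> H1 at depth 28
  del 244.20.0.0/14 (clear depth 14)
  del 244.20.31.112/28 (clear depth 28)
  add 65.188.32.0/19 -> H2 at depth 19
  add 244.20.31.126/31 -> H2 at depth 31
  add 65.188.0.0/17 -> H0 at depth 17
  del 244.0.0.0/7 (clear depth 7)
  lookup 244.20.31.1: bits 1111010000010100000111110 walk d0:-→d1:-→d2:-→d3:-→d4:-→d5:-→d6:-→d7:-→d8:-→d9:-→d10:-→d11:-→d12:-→d13:-→d14:-→d15:-→d16:-→d17:-→d18:-→d19:-→d20:-→d21:-→d22:-→d23:-→d24:H0→d25:- -> H0
  del 65.188.32.0/19 (clear depth 19)
  add 65.188.63.0/24 -> H2 at depth 24
  lookup 65.188.0.24: bits 010000011011110000 walk d0:-→d1:-→d2:-→d3:-→d4:-→d5:-→d6:-→d7:-→d8:-→d9:-→d10:-→d11:-→d12:H0→d13:-→d14:-→d15:-→d16:-→d17:H0→d18:- -> H0
  add 244.20.31.96/27 -> H2 at depth 27
  lookup 232.185.213.175: bits 111 walk d0:-→d1:-→d2:-→d3:- -> no-route
  add 65.188.0.0/16 -> H0 at depth 16
  lookup 65.188.63.7: bits 010000011011110000111111 walk d0:-→d1:-→d2:-→d3:-→d4:-→d5:-→d6:-→d7:-→d8:-→d9:-→d10:-→d11:-→d12:H0→d13:-→d14:-→d15:-→d16:H0→d17:H0→d18:-→d19:-→d20:-→d21:-→d22:-→d23:-→d24:H2 -> H2
  lookup 65.188.63.25: bits 010000011011110000111111 walk d0:-→d1:-→d2:-→d3:-→d4:-→d5:-→d6:-→d7:-→d8:-→d9:-→d10:-→d11:-→d12:H0→d13:-→d14:-→d15:-→d16:H0→d17:H0→d18:-→d19:-→d20:-→d21:-→d22:-→d23:-→d24:H2 -> H2
  add 65.188.63.0/24 -> H0 at depth 24
  add 244.20.31.0/24 -> H1 at depth 24
  del 244.20.31.126/31 (clear depth 31)
  add 0.0.0.0/0 -> H1 at depth 0
  lookup 65.188.63.3: bits 010000011011110000111111 walk d0:H1→d1:-→d2:-→d3:-→d4:-→d5:-→d6:-→d7:-→d8:-→d9:-→d10:-→d11:-→d12:H0→d13:-→d14:-→d15:-→d16:H0→d17:H0→d18:-→d19:-→d20:-→d21:-→d22:-→d23:-→d24:H0 -> H0
  lookup 244.20.31.19: bits 1111010000010100000111110 walk d0:H1→d1:-→d2:-→d3:-→d4:-→d5:-→d6:-→d7:-→d8:-→d9:-→d10:-→d11:-→d12:-→d13:-→d14:-→d15:-→d16:-→d17:-→d18:-→d19:-→d20:-→d21:-→d22:-→d23:-→d24:H1→d25:- -> H1
  lookup 244.47.125.220: bits 1111010000 walk d0:H1→d1:-→d2:-→d3:-→d4:-→d5:-→d6:-→d7:-→d8:-→d9:-→d10:- -> H1
  add 244.20.16.0/20 -> H2 at depth 20
  lookup 65.176.0.14: bits 010000011011 walk d0:H1→d1:-→d2:-→d3:-→d4:-→d5:-→d6:-→d7:-→d8:-→d9:-→d10:-→d11:-→d12:H0 -> H0
  lookup 244.20.31.106: bits 111101000001010000011111011 walk d0:H1→d1:-→d2:-→d3:-→d4:-→d5:-→d6:-→d7:-→d8:-→d9:-→d10:-→d11:-→d12:-→d13:-→d14:-→d15:-→d16:-→d17:-→d18:-→d19:-→d20:H2→d21:-→d22:-→d23:-→d24:H1→d25:-→d26:-→d27:H2 -> H2
  lookup 65.188.12.76: bits 010000011011110000 walk d0:H1→d1:-→d2:-→d3:-→d4:-→d5:-→d6:-→d7:-→d8:-→d9:-→d10:-→d11:-→d12:H0→d13:-→d14:-→d15:-→d16:H0→d17:H0→d18:- -> H0
  lookup 65.180.151.19: bits 010000011011 walk d0:H1→d1:-→d2:-→d3:-→d4:-→d5:-→d6:-→d7:-→d8:-→d9:-→d10:-→d11:-→d12:H0 -> H0
  add 244.20.0.0/16 -> H0 at depth 16
  add 244.0.0.0/8 -> H2 at depth 8
  add 244.20.0.0/16 -> H1 at depth 16
  add 65.188.63.0/24 -> H2 at depth 24
  add 0.0.0.0/0 -> H2 at depth 0
  del 244.20.31.0/24 (clear depth 24)

== LOOKUPS ==
["H1","H0","H0","no-route","H2","H2","H0","H1","H1","H0","H2","H0","H0"]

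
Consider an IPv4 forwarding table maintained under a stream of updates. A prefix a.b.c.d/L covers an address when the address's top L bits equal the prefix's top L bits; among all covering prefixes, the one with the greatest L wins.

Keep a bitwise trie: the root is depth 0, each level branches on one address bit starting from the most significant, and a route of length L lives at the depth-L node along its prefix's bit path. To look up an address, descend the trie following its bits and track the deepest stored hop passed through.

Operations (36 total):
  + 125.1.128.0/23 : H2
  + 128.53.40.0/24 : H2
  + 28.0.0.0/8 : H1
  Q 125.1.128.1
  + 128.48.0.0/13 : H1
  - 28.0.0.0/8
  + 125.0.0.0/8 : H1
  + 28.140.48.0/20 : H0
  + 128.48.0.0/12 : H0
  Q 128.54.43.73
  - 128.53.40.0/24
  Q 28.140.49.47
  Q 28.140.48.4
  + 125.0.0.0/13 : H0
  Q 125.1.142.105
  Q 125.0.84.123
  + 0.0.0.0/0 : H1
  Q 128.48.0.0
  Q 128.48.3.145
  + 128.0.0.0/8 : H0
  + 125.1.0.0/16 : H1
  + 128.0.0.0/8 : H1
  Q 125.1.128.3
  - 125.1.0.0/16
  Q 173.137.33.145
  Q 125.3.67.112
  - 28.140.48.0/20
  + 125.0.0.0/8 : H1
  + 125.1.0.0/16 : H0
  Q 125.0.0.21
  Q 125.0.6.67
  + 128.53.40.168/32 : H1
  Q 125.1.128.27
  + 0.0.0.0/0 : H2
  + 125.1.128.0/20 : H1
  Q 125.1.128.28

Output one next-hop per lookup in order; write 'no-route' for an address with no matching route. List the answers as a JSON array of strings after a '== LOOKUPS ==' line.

Apply in order:
  add 125.1.128.0/23 -> H2 at depth 23
  add 128.53.40.0/24 -> H2 at depth 24
  add 28.0.0.0/8 -> H1 at depth 8
  Q 125.1.128.1: descend 01111101000000011000000 ; hops seen [H2] ; pick H2
  add 128.48.0.0/13 -> H1 at depth 13
  - 28.0.0.0/8 clear@8
  add 125.0.0.0/8 -> H1 at depth 8
  add 28.140.48.0/20 -> H0 at depth 20
  add 128.48.0.0/12 -> H0 at depth 12
  Q 128.54.43.73: descend 10000000001101 ; hops seen [H0,H1] ; pick H1
  - 128.53.40.0/24 clear@24
  Q 28.140.49.47: descend 00011100100011000011 ; hops seen [H0] ; pick H0
  Q 28.140.48.4: descend 00011100100011000011 ; hops seen [H0] ; pick H0
  add 125.0.0.0/13 -> H0 at depth 13
  Q 125.1.142.105: descend 01111101000000011000 ; hops seen [H1,H0] ; pick H0
  Q 125.0.84.123: descend 011111010000000 ; hops seen [H1,H0] ; pick H0
  add 0.0.0.0/0 -> H1 at depth 0
  Q 128.48.0.0: descend 1000000000110 ; hops seen [H1,H0,H1] ; pick H1
  Q 128.48.3.145: descend 1000000000110 ; hops seen [H1,H0,H1] ; pick H1
  add 128.0.0.0/8 -> H0 at depth 8
  add 125.1.0.0/16 -> H1 at depth 16
  add 128.0.0.0/8 -> H1 at depth 8
  Q 125.1.128.3: descend 01111101000000011000000 ; hops seen [H1,H1,H0,H1,H2] ; pick H2
  - 125.1.0.0/16 clear@16
  Q 173.137.33.145: descend 10 ; hops seen [H1] ; pick H1
  Q 125.3.67.112: descend 01111101000000 ; hops seen [H1,H1,H0] ; pick H0
  - 28.140.48.0/20 clear@20
  add 125.0.0.0/8 -> H1 at depth 8
  add 125.1.0.0/16 -> H0 at depth 16
  Q 125.0.0.21: descend 011111010000000 ; hops seen [H1,H1,H0] ; pick H0
  Q 125.0.6.67: descend 011111010000000 ; hops seen [H1,H1,H0] ; pick H0
  add 128.53.40.168/32 -> H1 at depth 32
  Q 125.1.128.27: descend 01111101000000011000000 ; hops seen [H1,H1,H0,H0,H2] ; pick H2
  add 0.0.0.0/0 -> H2 at depth 0
  add 125.1.128.0/20 -> H1 at depth 20
  Q 125.1.128.28: descend 01111101000000011000000 ; hops seen [H2,H1,H0,H0,H1,H2] ; pick H2

== LOOKUPS ==
["H2","H1","H0","H0","H0","H0","H1","H1","H2","H1","H0","H0","H0","H2","H2"]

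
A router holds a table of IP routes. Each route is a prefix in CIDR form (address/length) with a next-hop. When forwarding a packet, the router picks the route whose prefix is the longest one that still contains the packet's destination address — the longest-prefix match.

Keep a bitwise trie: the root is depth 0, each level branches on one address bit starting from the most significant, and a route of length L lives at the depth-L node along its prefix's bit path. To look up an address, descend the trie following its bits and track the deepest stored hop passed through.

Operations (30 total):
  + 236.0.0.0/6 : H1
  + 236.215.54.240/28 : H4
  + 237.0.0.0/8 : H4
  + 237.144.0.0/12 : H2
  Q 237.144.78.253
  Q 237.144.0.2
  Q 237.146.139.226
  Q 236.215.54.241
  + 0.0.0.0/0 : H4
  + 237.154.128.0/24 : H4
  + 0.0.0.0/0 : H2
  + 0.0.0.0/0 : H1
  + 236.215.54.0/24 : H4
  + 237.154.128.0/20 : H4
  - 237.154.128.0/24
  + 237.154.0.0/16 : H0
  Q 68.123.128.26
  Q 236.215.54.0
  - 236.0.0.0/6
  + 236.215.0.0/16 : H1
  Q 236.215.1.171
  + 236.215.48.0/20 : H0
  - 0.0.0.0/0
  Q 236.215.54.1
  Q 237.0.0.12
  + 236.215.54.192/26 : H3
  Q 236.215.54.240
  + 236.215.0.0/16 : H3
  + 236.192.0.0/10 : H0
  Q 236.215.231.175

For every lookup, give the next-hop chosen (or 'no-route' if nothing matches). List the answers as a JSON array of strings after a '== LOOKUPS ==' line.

Trace:
  + 236.0.0.0/6 (H1) depth=6
  + 236.215.54.240/28 (H4) depth=28
  + 237.0.0.0/8 (H4) depth=8
  + 237.144.0.0/12 (H2) depth=12
  ? 237.144.78.253  path d0:-→d1:-→d2:-→d3:-→d4:-→d5:-→d6:H1→d7:-→d8:H4→d9:-→d10:-→d11:-→d12:H2  best=H2
  ? 237.144.0.2  path d0:-→d1:-→d2:-→d3:-→d4:-→d5:-→d6:H1→d7:-→d8:H4→d9:-→d10:-→d11:-→d12:H2  best=H2
  ? 237.146.139.226  path d0:-→d1:-→d2:-→d3:-→d4:-→d5:-→d6:H1→d7:-→d8:H4→d9:-→d10:-→d11:-→d12:H2  best=H2
  ? 236.215.54.241  path d0:-→d1:-→d2:-→d3:-→d4:-→d5:-→d6:H1→d7:-→d8:-→d9:-→d10:-→d11:-→d12:-→d13:-→d14:-→d15:-→d16:-→d17:-→d18:-→d19:-→d20:-→d21:-→d22:-→d23:-→d24:-→d25:-→d26:-→d27:-→d28:H4  best=H4
  + 0.0.0.0/0 (H4) depth=0
  + 237.154.128.0/24 (H4) depth=24
  + 0.0.0.0/0 (H2) depth=0
  + 0.0.0.0/0 (H1) depth=0
  + 236.215.54.0/24 (H4) depth=24
  + 237.154.128.0/20 (H4) depth=20
  del 237.154.128.0/24 (clear depth 24)
  + 237.154.0.0/16 (H0) depth=16
  ? 68.123.128.26  path d0:H1  best=H1
  ? 236.215.54.0  path d0:H1→d1:-→d2:-→d3:-→d4:-→d5:-→d6:H1→d7:-→d8:-→d9:-→d10:-→d11:-→d12:-→d13:-→d14:-→d15:-→d16:-→d17:-→d18:-→d19:-→d20:-→d21:-→d22:-→d23:-→d24:H4  best=H4
  del 236.0.0.0/6 (clear depth 6)
  + 236.215.0.0/16 (H1) depth=16
  ? 236.215.1.171  path d0:H1→d1:-→d2:-→d3:-→d4:-→d5:-→d6:-→d7:-→d8:-→d9:-→d10:-→d11:-→d12:-→d13:-→d14:-→d15:-→d16:H1→d17:-→d18:-  best=H1
  + 236.215.48.0/20 (H0) depth=20
  del 0.0.0.0/0 (clear depth 0)
  ? 236.215.54.1  path d0:-→d1:-→d2:-→d3:-→d4:-→d5:-→d6:-→d7:-→d8:-→d9:-→d10:-→d11:-→d12:-→d13:-→d14:-→d15:-→d16:H1→d17:-→d18:-→d19:-→d20:H0→d21:-→d22:-→d23:-→d24:H4  best=H4
  ? 237.0.0.12  path d0:-→d1:-→d2:-→d3:-→d4:-→d5:-→d6:-→d7:-→d8:H4  best=H4
  + 236.215.54.192/26 (H3) depth=26
  ? 236.215.54.240  path d0:-→d1:-→d2:-→d3:-→d4:-→d5:-→d6:-→d7:-→d8:-→d9:-→d10:-→d11:-→d12:-→d13:-→d14:-→d15:-→d16:H1→d17:-→d18:-→d19:-→d20:H0→d21:-→d22:-→d23:-→d24:H4→d25:-→d26:H3→d27:-→d28:H4  best=H4
  + 236.215.0.0/16 (H3) depth=16
  + 236.192.0.0/10 (H0) depth=10
  ? 236.215.231.175  path d0:-→d1:-→d2:-→d3:-→d4:-→d5:-→d6:-→d7:-→d8:-→d9:-→d10:H0→d11:-→d12:-→d13:-→d14:-→d15:-→d16:H3  best=H3

== LOOKUPS ==
["H2","H2","H2","H4","H1","H4","H1","H4","H4","H4","H3"]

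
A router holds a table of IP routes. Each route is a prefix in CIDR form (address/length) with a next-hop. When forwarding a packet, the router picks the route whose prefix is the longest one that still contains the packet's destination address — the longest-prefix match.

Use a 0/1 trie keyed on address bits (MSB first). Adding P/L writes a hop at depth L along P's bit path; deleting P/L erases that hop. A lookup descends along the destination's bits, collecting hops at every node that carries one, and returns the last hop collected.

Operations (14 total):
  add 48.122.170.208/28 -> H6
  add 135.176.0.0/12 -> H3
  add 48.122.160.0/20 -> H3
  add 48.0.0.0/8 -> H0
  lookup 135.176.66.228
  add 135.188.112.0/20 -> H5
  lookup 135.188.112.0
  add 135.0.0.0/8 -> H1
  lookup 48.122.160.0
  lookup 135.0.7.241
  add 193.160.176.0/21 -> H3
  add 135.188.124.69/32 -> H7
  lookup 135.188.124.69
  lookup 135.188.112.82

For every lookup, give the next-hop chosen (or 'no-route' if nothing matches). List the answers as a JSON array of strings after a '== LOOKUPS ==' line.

Process each operation:
  + 48.122.170.208/28 (H6) depth=28
  + 135.176.0.0/12 (H3) depth=12
  + 48.122.160.0/20 (H3) depth=20
  + 48.0.0.0/8 (H0) depth=8
  ? 135.176.66.228  path d0:-→d1:-→d2:-→d3:-→d4:-→d5:-→d6:-→d7:-→d8:-→d9:-→d10:-→d11:-→d12:H3  best=H3
  + 135.188.112.0/20 (H5) depth=20
  ? 135.188.112.0  path d0:-→d1:-→d2:-→d3:-→d4:-→d5:-→d6:-→d7:-→d8:-→d9:-→d10:-→d11:-→d12:H3→d13:-→d14:-→d15:-→d16:-→d17:-→d18:-→d19:-→d20:H5  best=H5
  + 135.0.0.0/8 (H1) depth=8
  ? 48.122.160.0  path d0:-→d1:-→d2:-→d3:-→d4:-→d5:-→d6:-→d7:-→d8:H0→d9:-→d10:-→d11:-→d12:-→d13:-→d14:-→d15:-→d16:-→d17:-→d18:-→d19:-→d20:H3  best=H3
  ? 135.0.7.241  path d0:-→d1:-→d2:-→d3:-→d4:-→d5:-→d6:-→d7:-→d8:H1  best=H1
  + 193.160.176.0/21 (H3) depth=21
  + 135.188.124.69/32 (H7) depth=32
  ? 135.188.124.69  path d0:-→d1:-→d2:-→d3:-→d4:-→d5:-→d6:-→d7:-→d8:H1→d9:-→d10:-→d11:-→d12:H3→d13:-→d14:-→d15:-→d16:-→d17:-→d18:-→d19:-→d20:H5→d21:-→d22:-→d23:-→d24:-→d25:-→d26:-→d27:-→d28:-→d29:-→d30:-→d31:-→d32:H7  best=H7
  ? 135.188.112.82  path d0:-→d1:-→d2:-→d3:-→d4:-→d5:-→d6:-→d7:-→d8:H1→d9:-→d10:-→d11:-→d12:H3→d13:-→d14:-→d15:-→d16:-→d17:-→d18:-→d19:-→d20:H5  best=H5

== LOOKUPS ==
["H3","H5","H3","H1","H7","H5"]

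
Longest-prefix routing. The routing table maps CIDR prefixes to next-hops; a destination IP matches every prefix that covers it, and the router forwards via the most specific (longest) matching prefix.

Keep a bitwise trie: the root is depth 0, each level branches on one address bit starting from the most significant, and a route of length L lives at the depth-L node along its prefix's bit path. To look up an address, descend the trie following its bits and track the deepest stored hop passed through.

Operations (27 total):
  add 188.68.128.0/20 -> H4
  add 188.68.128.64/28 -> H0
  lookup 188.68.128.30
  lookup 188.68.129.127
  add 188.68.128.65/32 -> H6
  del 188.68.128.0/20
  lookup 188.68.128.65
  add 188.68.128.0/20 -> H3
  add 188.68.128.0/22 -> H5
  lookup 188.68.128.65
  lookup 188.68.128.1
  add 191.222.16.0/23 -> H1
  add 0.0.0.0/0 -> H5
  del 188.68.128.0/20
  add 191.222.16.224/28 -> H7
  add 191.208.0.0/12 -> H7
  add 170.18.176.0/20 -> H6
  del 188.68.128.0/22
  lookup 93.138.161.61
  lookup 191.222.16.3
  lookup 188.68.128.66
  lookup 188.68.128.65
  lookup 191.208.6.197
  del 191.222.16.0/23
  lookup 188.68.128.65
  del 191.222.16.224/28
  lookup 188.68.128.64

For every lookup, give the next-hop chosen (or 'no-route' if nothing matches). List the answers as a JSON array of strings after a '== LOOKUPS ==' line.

Process each operation:
  + 188.68.128.0/20 (H4) depth=20
  + 188.68.128.64/28 (H0) depth=28
  Q 188.68.128.30: descend 1011110001000100100000000 ; hops seen [H4] ; pick H4
  Q 188.68.129.127: descend 10111100010001001000000 ; hops seen [H4] ; pick H4
  + 188.68.128.65/32 (H6) depth=32
  del 188.68.128.0/20 (clear depth 20)
  Q 188.68.128.65: descend 10111100010001001000000001000001 ; hops seen [H0,H6] ; pick H6
  + 188.68.128.0/20 (H3) depth=20
  + 188.68.128.0/22 (H5) depth=22
  Q 188.68.128.65: descend 10111100010001001000000001000001 ; hops seen [H3,H5,H0,H6] ; pick H6
  Q 188.68.128.1: descend 1011110001000100100000000 ; hops seen [H3,H5] ; pick H5
  + 191.222.16.0/23 (H1) depth=23
  + 0.0.0.0/0 (H5) depth=0
  del 188.68.128.0/20 (clear depth 20)
  + 191.222.16.224/28 (H7) depth=28
  + 191.208.0.0/12 (H7) depth=12
  + 170.18.176.0/20 (H6) depth=20
  del 188.68.128.0/22 (clear depth 22)
  Q 93.138.161.61: descend ε ; hops seen [H5] ; pick H5
  Q 191.222.16.3: descend 101111111101111000010000 ; hops seen [H5,H7,H1] ; pick H1
  Q 188.68.128.66: descend 101111000100010010000000010000 ; hops seen [H5,H0] ; pick H0
  Q 188.68.128.65: descend 10111100010001001000000001000001 ; hops seen [H5,H0,H6] ; pick H6
  Q 191.208.6.197: descend 101111111101 ; hops seen [H5,H7] ; pick H7
  del 191.222.16.0/23 (clear depth 23)
  Q 188.68.128.65: descend 10111100010001001000000001000001 ; hops seen [H5,H0,H6] ; pick H6
  del 191.222.16.224/28 (clear depth 28)
  Q 188.68.128.64: descend 1011110001000100100000000100000 ; hops seen [H5,H0] ; pick H0

== LOOKUPS ==
["H4","H4","H6","H6","H5","H5","H1","H0","H6","H7","H6","H0"]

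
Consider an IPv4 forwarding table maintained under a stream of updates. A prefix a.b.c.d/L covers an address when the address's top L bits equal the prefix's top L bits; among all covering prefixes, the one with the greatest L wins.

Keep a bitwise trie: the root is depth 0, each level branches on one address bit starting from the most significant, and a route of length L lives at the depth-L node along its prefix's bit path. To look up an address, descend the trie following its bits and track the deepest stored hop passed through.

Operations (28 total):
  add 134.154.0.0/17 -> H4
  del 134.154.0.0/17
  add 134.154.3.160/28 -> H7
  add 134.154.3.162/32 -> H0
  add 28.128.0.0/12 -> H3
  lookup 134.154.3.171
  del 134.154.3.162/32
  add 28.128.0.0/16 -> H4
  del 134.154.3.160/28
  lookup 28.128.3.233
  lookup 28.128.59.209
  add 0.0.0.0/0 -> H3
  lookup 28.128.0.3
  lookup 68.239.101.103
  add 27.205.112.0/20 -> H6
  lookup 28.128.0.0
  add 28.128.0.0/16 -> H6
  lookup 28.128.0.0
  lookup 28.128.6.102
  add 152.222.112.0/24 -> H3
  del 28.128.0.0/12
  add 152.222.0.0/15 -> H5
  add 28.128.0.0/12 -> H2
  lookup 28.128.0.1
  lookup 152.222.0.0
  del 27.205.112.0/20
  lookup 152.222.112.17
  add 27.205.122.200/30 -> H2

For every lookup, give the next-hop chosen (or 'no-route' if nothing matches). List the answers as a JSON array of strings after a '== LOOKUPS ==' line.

Process each operation:
  + 134.154.0.0/17 (H4) depth=17
  del 134.154.0.0/17 (clear depth 17)
  + 134.154.3.160/28 (H7) depth=28
  + 134.154.3.162/32 (H0) depth=32
  + 28.128.0.0/12 (H3) depth=12
  lookup 134.154.3.171: bits 1000011010011010000000111010 walk d0:-→d1:-→d2:-→d3:-→d4:-→d5:-→d6:-→d7:-→d8:-→d9:-→d10:-→d11:-→d12:-→d13:-→d14:-→d15:-→d16:-→d17:-→d18:-→d19:-→d20:-→d21:-→d22:-→d23:-→d24:-→d25:-→d26:-→d27:-→d28:H7 -> H7
  del 134.154.3.162/32 (clear depth 32)
  + 28.128.0.0/16 (H4) depth=16
  del 134.154.3.160/28 (clear depth 28)
  lookup 28.128.3.233: bits 0001110010000000 walk d0:-→d1:-→d2:-→d3:-→d4:-→d5:-→d6:-→d7:-→d8:-→d9:-→d10:-→d11:-→d12:H3→d13:-→d14:-→d15:-→d16:H4 -> H4
  lookup 28.128.59.209: bits 0001110010000000 walk d0:-→d1:-→d2:-→d3:-→d4:-→d5:-→d6:-→d7:-→d8:-→d9:-→d10:-→d11:-→d12:H3→d13:-→d14:-→d15:-→d16:H4 -> H4
  + 0.0.0.0/0 (H3) depth=0
  lookup 28.128.0.3: bits 0001110010000000 walk d0:H3→d1:-→d2:-→d3:-→d4:-→d5:-→d6:-→d7:-→d8:-→d9:-→d10:-→d11:-→d12:H3→d13:-→d14:-→d15:-→d16:H4 -> H4
  lookup 68.239.101.103: bits 0 walk d0:H3→d1:- -> H3
  + 27.205.112.0/20 (H6) depth=20
  lookup 28.128.0.0: bits 0001110010000000 walk d0:H3→d1:-→d2:-→d3:-→d4:-→d5:-→d6:-→d7:-→d8:-→d9:-→d10:-→d11:-→d12:H3→d13:-→d14:-→d15:-→d16:H4 -> H4
  + 28.128.0.0/16 (H6) depth=16
  lookup 28.128.0.0: bits 0001110010000000 walk d0:H3→d1:-→d2:-→d3:-→d4:-→d5:-→d6:-→d7:-→d8:-→d9:-→d10:-→d11:-→d12:H3→d13:-→d14:-→d15:-→d16:H6 -> H6
  lookup 28.128.6.102: bits 0001110010000000 walk d0:H3→d1:-→d2:-→d3:-→d4:-→d5:-→d6:-→d7:-→d8:-→d9:-→d10:-→d11:-→d12:H3→d13:-→d14:-→d15:-→d16:H6 -> H6
  + 152.222.112.0/24 (H3) depth=24
  del 28.128.0.0/12 (clear depth 12)
  + 152.222.0.0/15 (H5) depth=15
  + 28.128.0.0/12 (H2) depth=12
  lookup 28.128.0.1: bits 0001110010000000 walk d0:H3→d1:-→d2:-→d3:-→d4:-→d5:-→d6:-→d7:-→d8:-→d9:-→d10:-→d11:-→d12:H2→d13:-→d14:-→d15:-→d16:H6 -> H6
  lookup 152.222.0.0: bits 10011000110111100 walk d0:H3→d1:-→d2:-→d3:-→d4:-→d5:-→d6:-→d7:-→d8:-→d9:-→d10:-→d11:-→d12:-→d13:-→d14:-→d15:H5→d16:-→d17:- -> H5
  del 27.205.112.0/20 (clear depth 20)
  lookup 152.222.112.17: bits 100110001101111001110000 walk d0:H3→d1:-→d2:-→d3:-→d4:-→d5:-→d6:-→d7:-→d8:-→d9:-→d10:-→d11:-→d12:-→d13:-→d14:-→d15:H5→d16:-→d17:-→d18:-→d19:-→d20:-→d21:-→d22:-→d23:-→d24:H3 -> H3
  + 27.205.122.200/30 (H2) depth=30

== LOOKUPS ==
["H7","H4","H4","H4","H3","H4","H6","H6","H6","H5","H3"]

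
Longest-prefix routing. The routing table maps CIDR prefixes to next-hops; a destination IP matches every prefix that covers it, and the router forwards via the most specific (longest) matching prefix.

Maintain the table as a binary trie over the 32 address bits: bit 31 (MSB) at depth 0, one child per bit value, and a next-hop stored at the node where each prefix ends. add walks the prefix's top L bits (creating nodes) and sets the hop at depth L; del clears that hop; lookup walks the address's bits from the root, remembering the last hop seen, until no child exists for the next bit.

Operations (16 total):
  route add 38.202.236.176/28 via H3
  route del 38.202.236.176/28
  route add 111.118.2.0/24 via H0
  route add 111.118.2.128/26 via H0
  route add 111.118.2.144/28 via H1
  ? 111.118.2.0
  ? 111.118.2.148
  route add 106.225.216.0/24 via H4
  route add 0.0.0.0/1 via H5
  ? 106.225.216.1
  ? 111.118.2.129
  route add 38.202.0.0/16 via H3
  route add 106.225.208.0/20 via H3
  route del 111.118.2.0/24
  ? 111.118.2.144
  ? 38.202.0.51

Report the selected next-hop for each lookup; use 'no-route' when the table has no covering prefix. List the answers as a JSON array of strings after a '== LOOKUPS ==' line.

Apply in order:
  add 38.202.236.176/28 -> H3 at depth 28
  - 38.202.236.176/28 clear@28
  add 111.118.2.0/24 -> H0 at depth 24
  add 111.118.2.128/26 -> H0 at depth 26
  add 111.118.2.144/28 -> H1 at depth 28
  lookup 111.118.2.0: bits 011011110111011000000010 walk d0:-→d1:-→d2:-→d3:-→d4:-→d5:-→d6:-→d7:-→d8:-→d9:-→d10:-→d11:-→d12:-→d13:-→d14:-→d15:-→d16:-→d17:-→d18:-→d19:-→d20:-→d21:-→d22:-→d23:-→d24:H0 -> H0
  lookup 111.118.2.148: bits 0110111101110110000000101001 walk d0:-→d1:-→d2:-→d3:-→d4:-→d5:-→d6:-→d7:-→d8:-→d9:-→d10:-→d11:-→d12:-→d13:-→d14:-→d15:-→d16:-→d17:-→d18:-→d19:-→d20:-→d21:-→d22:-→d23:-→d24:H0→d25:-→d26:H0→d27:-→d28:H1 -> H1
  add 106.225.216.0/24 -> H4 at depth 24
  add 0.0.0.0/1 -> H5 at depth 1
  lookup 106.225.216.1: bits 011010101110000111011000 walk d0:-→d1:H5→d2:-→d3:-→d4:-→d5:-→d6:-→d7:-→d8:-→d9:-→d10:-→d11:-→d12:-→d13:-→d14:-→d15:-→d16:-→d17:-→d18:-→d19:-→d20:-→d21:-→d22:-→d23:-→d24:H4 -> H4
  lookup 111.118.2.129: bits 011011110111011000000010100 walk d0:-→d1:H5→d2:-→d3:-→d4:-→d5:-→d6:-→d7:-→d8:-→d9:-→d10:-→d11:-→d12:-→d13:-→d14:-→d15:-→d16:-→d17:-→d18:-→d19:-→d20:-→d21:-→d22:-→d23:-→d24:H0→d25:-→d26:H0→d27:- -> H0
  add 38.202.0.0/16 -> H3 at depth 16
  add 106.225.208.0/20 -> H3 at depth 20
  - 111.118.2.0/24 clear@24
  lookup 111.118.2.144: bits 0110111101110110000000101001 walk d0:-→d1:H5→d2:-→d3:-→d4:-→d5:-→d6:-→d7:-→d8:-→d9:-→d10:-→d11:-→d12:-→d13:-→d14:-→d15:-→d16:-→d17:-→d18:-→d19:-→d20:-→d21:-→d22:-→d23:-→d24:-→d25:-→d26:H0→d27:-→d28:H1 -> H1
  lookup 38.202.0.51: bits 0010011011001010 walk d0:-→d1:H5→d2:-→d3:-→d4:-→d5:-→d6:-→d7:-→d8:-→d9:-→d10:-→d11:-→d12:-→d13:-→d14:-→d15:-→d16:H3 -> H3

== LOOKUPS ==
["H0","H1","H4","H0","H1","H3"]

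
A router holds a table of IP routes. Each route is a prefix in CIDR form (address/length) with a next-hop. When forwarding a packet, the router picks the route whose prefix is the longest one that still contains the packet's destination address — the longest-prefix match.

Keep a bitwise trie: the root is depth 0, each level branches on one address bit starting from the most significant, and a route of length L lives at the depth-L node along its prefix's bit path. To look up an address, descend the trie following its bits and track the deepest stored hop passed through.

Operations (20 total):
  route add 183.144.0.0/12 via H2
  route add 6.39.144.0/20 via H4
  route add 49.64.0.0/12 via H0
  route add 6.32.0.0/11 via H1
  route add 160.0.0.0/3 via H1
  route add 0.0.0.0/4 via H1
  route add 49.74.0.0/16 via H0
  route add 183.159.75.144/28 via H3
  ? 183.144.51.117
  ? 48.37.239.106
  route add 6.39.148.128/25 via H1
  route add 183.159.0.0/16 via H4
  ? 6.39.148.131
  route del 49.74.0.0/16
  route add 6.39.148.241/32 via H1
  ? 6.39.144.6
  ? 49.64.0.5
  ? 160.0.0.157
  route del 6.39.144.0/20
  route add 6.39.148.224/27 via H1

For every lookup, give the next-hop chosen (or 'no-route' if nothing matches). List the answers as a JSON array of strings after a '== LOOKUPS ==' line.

Process each operation:
  add 183.144.0.0/12 -> H2 at depth 12
  add 6.39.144.0/20 -> H4 at depth 20
  add 49.64.0.0/12 -> H0 at depth 12
  add 6.32.0.0/11 -> H1 at depth 11
  add 160.0.0.0/3 -> H1 at depth 3
  add 0.0.0.0/4 -> H1 at depth 4
  add 49.74.0.0/16 -> H0 at depth 16
  add 183.159.75.144/28 -> H3 at depth 28
  lookup 183.144.51.117: bits 101101111001 walk d0:-→d1:-→d2:-→d3:H1→d4:-→d5:-→d6:-→d7:-→d8:-→d9:-→d10:-→d11:-→d12:H2 -> H2
  lookup 48.37.239.106: bits 0011000 walk d0:-→d1:-→d2:-→d3:-→d4:-→d5:-→d6:-→d7:- -> no-route
  add 6.39.148.128/25 -> H1 at depth 25
  add 183.159.0.0/16 -> H4 at depth 16
  lookup 6.39.148.131: bits 0000011000100111100101001 walk d0:-→d1:-→d2:-→d3:-→d4:H1→d5:-→d6:-→d7:-→d8:-→d9:-→d10:-→d11:H1→d12:-→d13:-→d14:-→d15:-→d16:-→d17:-→d18:-→d19:-→d20:H4→d21:-→d22:-→d23:-→d24:-→d25:H1 -> H1
  - 49.74.0.0/16 clear@16
  add 6.39.148.241/32 -> H1 at depth 32
  lookup 6.39.144.6: bits 000001100010011110010 walk d0:-→d1:-→d2:-→d3:-→d4:H1→d5:-→d6:-→d7:-→d8:-→d9:-→d10:-→d11:H1→d12:-→d13:-→d14:-→d15:-→d16:-→d17:-→d18:-→d19:-→d20:H4→d21:- -> H4
  lookup 49.64.0.5: bits 001100010100 walk d0:-→d1:-→d2:-→d3:-→d4:-→d5:-→d6:-→d7:-→d8:-→d9:-→d10:-→d11:-→d12:H0 -> H0
  lookup 160.0.0.157: bits 101 walk d0:-→d1:-→d2:-→d3:H1 -> H1
  - 6.39.144.0/20 clear@20
  add 6.39.148.224/27 -> H1 at depth 27

== LOOKUPS ==
["H2","no-route","H1","H4","H0","H1"]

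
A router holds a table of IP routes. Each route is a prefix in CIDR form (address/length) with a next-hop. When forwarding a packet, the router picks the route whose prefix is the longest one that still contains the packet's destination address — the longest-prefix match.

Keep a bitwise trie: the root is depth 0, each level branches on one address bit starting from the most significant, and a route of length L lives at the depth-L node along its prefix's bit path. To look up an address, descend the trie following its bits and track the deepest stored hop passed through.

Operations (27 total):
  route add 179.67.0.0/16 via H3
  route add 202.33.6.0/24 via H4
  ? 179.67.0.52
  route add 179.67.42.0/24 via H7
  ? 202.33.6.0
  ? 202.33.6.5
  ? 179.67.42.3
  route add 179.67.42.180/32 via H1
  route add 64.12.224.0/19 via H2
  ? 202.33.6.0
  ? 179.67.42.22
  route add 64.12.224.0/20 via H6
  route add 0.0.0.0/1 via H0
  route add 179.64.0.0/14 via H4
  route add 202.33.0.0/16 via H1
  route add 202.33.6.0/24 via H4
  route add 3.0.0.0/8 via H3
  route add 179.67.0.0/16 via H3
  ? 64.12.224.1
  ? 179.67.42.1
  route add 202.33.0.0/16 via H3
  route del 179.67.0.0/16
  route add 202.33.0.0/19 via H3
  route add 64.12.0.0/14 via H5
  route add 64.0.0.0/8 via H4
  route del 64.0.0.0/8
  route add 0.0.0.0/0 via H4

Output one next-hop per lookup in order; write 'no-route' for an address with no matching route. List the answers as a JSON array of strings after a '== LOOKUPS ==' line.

Trace:
  add 179.67.0.0/16 -> H3 at depth 16
  add 202.33.6.0/24 -> H4 at depth 24
  lookup 179.67.0.52: bits 1011001101000011 walk d0:-→d1:-→d2:-→d3:-→d4:-→d5:-→d6:-→d7:-→d8:-→d9:-→d10:-→d11:-→d12:-→d13:-→d14:-→d15:-→d16:H3 -> H3
  add 179.67.42.0/24 -> H7 at depth 24
  lookup 202.33.6.0: bits 110010100010000100000110 walk d0:-→d1:-→d2:-→d3:-→d4:-→d5:-→d6:-→d7:-→d8:-→d9:-→d10:-→d11:-→d12:-→d13:-→d14:-→d15:-→d16:-→d17:-→d18:-→d19:-→d20:-→d21:-→d22:-→d23:-→d24:H4 -> H4
  lookup 202.33.6.5: bits 110010100010000100000110 walk d0:-→d1:-→d2:-→d3:-→d4:-→d5:-→d6:-→d7:-→d8:-→d9:-→d10:-→d11:-→d12:-→d13:-→d14:-→d15:-→d16:-→d17:-→d18:-→d19:-→d20:-→d21:-→d22:-→d23:-→d24:H4 -> H4
  lookup 179.67.42.3: bits 101100110100001100101010 walk d0:-→d1:-→d2:-→d3:-→d4:-→d5:-→d6:-→d7:-→d8:-→d9:-→d10:-→d11:-→d12:-→d13:-→d14:-→d15:-→d16:H3→d17:-→d18:-→d19:-→d20:-→d21:-→d22:-→d23:-→d24:H7 -> H7
  add 179.67.42.180/32 -> H1 at depth 32
  add 64.12.224.0/19 -> H2 at depth 19
  lookup 202.33.6.0: bits 110010100010000100000110 walk d0:-→d1:-→d2:-→d3:-→d4:-→d5:-→d6:-→d7:-→d8:-→d9:-→d10:-→d11:-→d12:-→d13:-→d14:-→d15:-→d16:-→d17:-→d18:-→d19:-→d20:-→d21:-→d22:-→d23:-→d24:H4 -> H4
  lookup 179.67.42.22: bits 101100110100001100101010 walk d0:-→d1:-→d2:-→d3:-→d4:-→d5:-→d6:-→d7:-→d8:-→d9:-→d10:-→d11:-→d12:-→d13:-→d14:-→d15:-→d16:H3→d17:-→d18:-→d19:-→d20:-→d21:-→d22:-→d23:-→d24:H7 -> H7
  add 64.12.224.0/20 -> H6 at depth 20
  add 0.0.0.0/1 -> H0 at depth 1
  add 179.64.0.0/14 -> H4 at depth 14
  add 202.33.0.0/16 -> H1 at depth 16
  add 202.33.6.0/24 -> H4 at depth 24
  add 3.0.0.0/8 -> H3 at depth 8
  add 179.67.0.0/16 -> H3 at depth 16
  lookup 64.12.224.1: bits 01000000000011001110 walk d0:-→d1:H0→d2:-→d3:-→d4:-→d5:-→d6:-→d7:-→d8:-→d9:-→d10:-→d11:-→d12:-→d13:-→d14:-→d15:-→d16:-→d17:-→d18:-→d19:H2→d20:H6 -> H6
  lookup 179.67.42.1: bits 101100110100001100101010 walk d0:-→d1:-→d2:-→d3:-→d4:-→d5:-→d6:-→d7:-→d8:-→d9:-→d10:-→d11:-→d12:-→d13:-→d14:H4→d15:-→d16:H3→d17:-→d18:-→d19:-→d20:-→d21:-→d22:-→d23:-→d24:H7 -> H7
  add 202.33.0.0/16 -> H3 at depth 16
  - 179.67.0.0/16 clear@16
  add 202.33.0.0/19 -> H3 at depth 19
  add 64.12.0.0/14 -> H5 at depth 14
  add 64.0.0.0/8 -> H4 at depth 8
  - 64.0.0.0/8 clear@8
  add 0.0.0.0/0 -> H4 at depth 0

== LOOKUPS ==
["H3","H4","H4","H7","H4","H7","H6","H7"]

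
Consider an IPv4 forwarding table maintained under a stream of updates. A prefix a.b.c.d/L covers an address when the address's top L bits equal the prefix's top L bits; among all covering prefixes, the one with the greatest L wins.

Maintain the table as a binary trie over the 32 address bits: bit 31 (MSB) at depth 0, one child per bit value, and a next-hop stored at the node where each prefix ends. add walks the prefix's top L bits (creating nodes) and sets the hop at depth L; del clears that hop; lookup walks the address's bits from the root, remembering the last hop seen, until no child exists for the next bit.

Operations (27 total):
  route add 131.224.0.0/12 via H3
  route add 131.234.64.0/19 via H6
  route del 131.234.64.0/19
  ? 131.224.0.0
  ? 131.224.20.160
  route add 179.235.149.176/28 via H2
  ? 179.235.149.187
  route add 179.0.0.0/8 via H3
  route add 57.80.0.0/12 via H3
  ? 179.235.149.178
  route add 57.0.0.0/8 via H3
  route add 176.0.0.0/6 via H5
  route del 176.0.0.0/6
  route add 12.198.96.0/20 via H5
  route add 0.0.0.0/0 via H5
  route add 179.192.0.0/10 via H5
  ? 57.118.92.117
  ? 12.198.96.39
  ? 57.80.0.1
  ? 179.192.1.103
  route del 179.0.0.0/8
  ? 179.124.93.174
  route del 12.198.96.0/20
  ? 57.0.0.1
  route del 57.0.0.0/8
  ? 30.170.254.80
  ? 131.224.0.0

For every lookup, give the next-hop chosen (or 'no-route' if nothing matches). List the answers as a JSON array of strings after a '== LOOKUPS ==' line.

Process each operation:
  + 131.224.0.0/12 (H3) depth=12
  + 131.234.64.0/19 (H6) depth=19
  del 131.234.64.0/19 (clear depth 19)
  ? 131.224.0.0  path d0:-→d1:-→d2:-→d3:-→d4:-→d5:-→d6:-→d7:-→d8:-→d9:-→d10:-→d11:-→d12:H3  best=H3
  ? 131.224.20.160  path d0:-→d1:-→d2:-→d3:-→d4:-→d5:-→d6:-→d7:-→d8:-→d9:-→d10:-→d11:-→d12:H3  best=H3
  + 179.235.149.176/28 (H2) depth=28
  ? 179.235.149.187  path d0:-→d1:-→d2:-→d3:-→d4:-→d5:-→d6:-→d7:-→d8:-→d9:-→d10:-→d11:-→d12:-→d13:-→d14:-→d15:-→d16:-→d17:-→d18:-→d19:-→d20:-→d21:-→d22:-→d23:-→d24:-→d25:-→d26:-→d27:-→d28:H2  best=H2
  + 179.0.0.0/8 (H3) depth=8
  + 57.80.0.0/12 (H3) depth=12
  ? 179.235.149.178  path d0:-→d1:-→d2:-→d3:-→d4:-→d5:-→d6:-→d7:-→d8:H3→d9:-→d10:-→d11:-→d12:-→d13:-→d14:-→d15:-→d16:-→d17:-→d18:-→d19:-→d20:-→d21:-→d22:-→d23:-→d24:-→d25:-→d26:-→d27:-→d28:H2  best=H2
  + 57.0.0.0/8 (H3) depth=8
  + 176.0.0.0/6 (H5) depth=6
  del 176.0.0.0/6 (clear depth 6)
  + 12.198.96.0/20 (H5) depth=20
  + 0.0.0.0/0 (H5) depth=0
  + 179.192.0.0/10 (H5) depth=10
  ? 57.118.92.117  path d0:H5→d1:-→d2:-→d3:-→d4:-→d5:-→d6:-→d7:-→d8:H3→d9:-→d10:-  best=H3
  ? 12.198.96.39  path d0:H5→d1:-→d2:-→d3:-→d4:-→d5:-→d6:-→d7:-→d8:-→d9:-→d10:-→d11:-→d12:-→d13:-→d14:-→d15:-→d16:-→d17:-→d18:-→d19:-→d20:H5  best=H5
  ? 57.80.0.1  path d0:H5→d1:-→d2:-→d3:-→d4:-→d5:-→d6:-→d7:-→d8:H3→d9:-→d10:-→d11:-→d12:H3  best=H3
  ? 179.192.1.103  path d0:H5→d1:-→d2:-→d3:-→d4:-→d5:-→d6:-→d7:-→d8:H3→d9:-→d10:H5  best=H5
  del 179.0.0.0/8 (clear depth 8)
  ? 179.124.93.174  path d0:H5→d1:-→d2:-→d3:-→d4:-→d5:-→d6:-→d7:-→d8:-  best=H5
  del 12.198.96.0/20 (clear depth 20)
  ? 57.0.0.1  path d0:H5→d1:-→d2:-→d3:-→d4:-→d5:-→d6:-→d7:-→d8:H3→d9:-  best=H3
  del 57.0.0.0/8 (clear depth 8)
  ? 30.170.254.80  path d0:H5→d1:-→d2:-→d3:-  best=H5
  ? 131.224.0.0  path d0:H5→d1:-→d2:-→d3:-→d4:-→d5:-→d6:-→d7:-→d8:-→d9:-→d10:-→d11:-→d12:H3  best=H3

== LOOKUPS ==
["H3","H3","H2","H2","H3","H5","H3","H5","H5","H3","H5","H3"]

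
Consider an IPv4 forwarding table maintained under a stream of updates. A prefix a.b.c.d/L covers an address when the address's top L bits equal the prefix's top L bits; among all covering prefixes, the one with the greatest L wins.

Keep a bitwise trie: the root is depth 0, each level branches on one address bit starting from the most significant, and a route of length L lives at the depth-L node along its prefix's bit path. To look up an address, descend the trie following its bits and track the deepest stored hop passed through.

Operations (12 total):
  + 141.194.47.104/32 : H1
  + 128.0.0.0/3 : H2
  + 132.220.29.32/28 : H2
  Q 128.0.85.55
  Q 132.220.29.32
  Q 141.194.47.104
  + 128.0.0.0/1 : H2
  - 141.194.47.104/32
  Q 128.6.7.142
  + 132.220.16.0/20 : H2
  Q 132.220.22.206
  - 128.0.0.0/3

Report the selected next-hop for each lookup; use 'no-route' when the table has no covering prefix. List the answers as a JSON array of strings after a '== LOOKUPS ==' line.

Trace:
  add 141.194.47.104/32 -> H1 at depth 32
  add 128.0.0.0/3 -> H2 at depth 3
  add 132.220.29.32/28 -> H2 at depth 28
  lookup 128.0.85.55: bits 10000 walk d0:-→d1:-→d2:-→d3:H2→d4:-→d5:- -> H2
  lookup 132.220.29.32: bits 1000010011011100000111010010 walk d0:-→d1:-→d2:-→d3:H2→d4:-→d5:-→d6:-→d7:-→d8:-→d9:-→d10:-→d11:-→d12:-→d13:-→d14:-→d15:-→d16:-→d17:-→d18:-→d19:-→d20:-→d21:-→d22:-→d23:-→d24:-→d25:-→d26:-→d27:-→d28:H2 -> H2
  lookup 141.194.47.104: bits 10001101110000100010111101101000 walk d0:-→d1:-→d2:-→d3:H2→d4:-→d5:-→d6:-→d7:-→d8:-→d9:-→d10:-→d11:-→d12:-→d13:-→d14:-→d15:-→d16:-→d17:-→d18:-→d19:-→d20:-→d21:-→d22:-→d23:-→d24:-→d25:-→d26:-→d27:-→d28:-→d29:-→d30:-→d31:-→d32:H1 -> H1
  add 128.0.0.0/1 -> H2 at depth 1
  - 141.194.47.104/32 clear@32
  lookup 128.6.7.142: bits 10000 walk d0:-→d1:H2→d2:-→d3:H2→d4:-→d5:- -> H2
  add 132.220.16.0/20 -> H2 at depth 20
  lookup 132.220.22.206: bits 10000100110111000001 walk d0:-→d1:H2→d2:-→d3:H2→d4:-→d5:-→d6:-→d7:-→d8:-→d9:-→d10:-→d11:-→d12:-→d13:-→d14:-→d15:-→d16:-→d17:-→d18:-→d19:-→d20:H2 -> H2
  - 128.0.0.0/3 clear@3

== LOOKUPS ==
["H2","H2","H1","H2","H2"]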